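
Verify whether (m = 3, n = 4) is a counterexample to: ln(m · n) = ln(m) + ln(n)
Substituting m = 3, n = 4:
LHS = ln(3 · 4) = ln(12) ≈ 2.485
RHS = ln(3) + ln(4) ≈ 2.485

The sides agree, so this pair does not disprove the claim.

Answer: No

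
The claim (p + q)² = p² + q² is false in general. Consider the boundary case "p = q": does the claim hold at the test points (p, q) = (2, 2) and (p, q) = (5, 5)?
No, fails at both test points

At (2, 2): LHS = 16 ≠ RHS = 8
At (5, 5): LHS = 100 ≠ RHS = 50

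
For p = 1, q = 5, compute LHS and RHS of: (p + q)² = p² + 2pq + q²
LHS = (1 + 5)² = 36
RHS = 1² + 2·1·5 + 5² = 36

LHS = RHS: the two sides agree.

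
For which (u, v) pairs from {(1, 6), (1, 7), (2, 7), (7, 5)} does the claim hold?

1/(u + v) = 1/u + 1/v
None

Testing each pair:
(1, 6): LHS = 1/7, RHS = 7/6 → fails
(1, 7): LHS = 1/8, RHS = 8/7 → fails
(2, 7): LHS = 1/9, RHS = 9/14 → fails
(7, 5): LHS = 1/12, RHS = 12/35 → fails

No pair satisfies the claim.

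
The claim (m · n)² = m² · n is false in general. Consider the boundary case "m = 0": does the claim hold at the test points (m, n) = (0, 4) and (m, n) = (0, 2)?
At (0, 4): LHS = 0, RHS = 0 → equal
At (0, 2): LHS = 0, RHS = 0 → equal

So the claim does hold at both of these boundary points, even though it is not an identity.

Answer: Yes, holds at both test points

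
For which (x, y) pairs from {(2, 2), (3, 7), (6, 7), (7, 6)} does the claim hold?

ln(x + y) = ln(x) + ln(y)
Testing each pair:
(2, 2): LHS = ln(4) ≈ 1.386, RHS = 2·ln(2) ≈ 1.386 → holds
(3, 7): LHS = ln(10) ≈ 2.303, RHS = ln(3) + ln(7) ≈ 3.045 → fails
(6, 7): LHS = ln(13) ≈ 2.565, RHS = ln(6) + ln(7) ≈ 3.738 → fails
(7, 6): LHS = ln(13) ≈ 2.565, RHS = ln(6) + ln(7) ≈ 3.738 → fails

1 of 4 pairs satisfies the claim.

Answer: (2, 2)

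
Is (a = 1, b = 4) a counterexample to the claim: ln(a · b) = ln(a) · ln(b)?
Yes

Substituting a = 1, b = 4:
LHS = ln(1 · 4) = ln(4) ≈ 1.386
RHS = ln(1) · ln(4) = 0

Since LHS ≠ RHS, this pair disproves the claim.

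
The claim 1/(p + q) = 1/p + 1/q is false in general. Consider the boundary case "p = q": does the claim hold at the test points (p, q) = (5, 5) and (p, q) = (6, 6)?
At (5, 5): LHS = 1/10 ≠ RHS = 2/5
At (6, 6): LHS = 1/12 ≠ RHS = 1/3

Answer: No, fails at both test points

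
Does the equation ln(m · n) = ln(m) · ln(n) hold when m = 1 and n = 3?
Substituting m = 1, n = 3:

LHS = ln(1 · 3) = ln(3) ≈ 1.099
RHS = ln(1) · ln(3) = 0

LHS ≠ RHS, so the equation does not hold at this point.

Answer: Fails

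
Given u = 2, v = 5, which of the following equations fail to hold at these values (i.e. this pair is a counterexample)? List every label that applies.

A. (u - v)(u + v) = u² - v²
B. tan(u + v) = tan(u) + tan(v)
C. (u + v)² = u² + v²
Evaluating each claim at the given values:
A. LHS = -21, RHS = -21 → holds here (LHS = RHS)
B. LHS = tan(7) ≈ 0.8714, RHS = tan(5) + tan(2) ≈ -5.566 → fails here (LHS ≠ RHS)
C. LHS = 49, RHS = 29 → fails here (LHS ≠ RHS)

Answer: B, C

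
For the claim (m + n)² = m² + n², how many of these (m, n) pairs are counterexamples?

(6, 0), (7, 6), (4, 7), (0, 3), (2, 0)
2

Testing each pair:
(6, 0): LHS = 36, RHS = 36 → satisfies claim
(7, 6): LHS = 169, RHS = 85 → counterexample
(4, 7): LHS = 121, RHS = 65 → counterexample
(0, 3): LHS = 9, RHS = 9 → satisfies claim
(2, 0): LHS = 4, RHS = 4 → satisfies claim

That makes 2 counterexamples.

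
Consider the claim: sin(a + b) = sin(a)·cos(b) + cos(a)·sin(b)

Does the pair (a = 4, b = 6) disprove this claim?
Substituting a = 4, b = 6:
LHS = sin(4 + 6) = sin(10) ≈ -0.544
RHS = sin(4)·cos(6) + cos(4)·sin(6) = sin(4)·cos(6) + sin(6)·cos(4) ≈ -0.544

The sides agree, so this pair does not disprove the claim.

Answer: No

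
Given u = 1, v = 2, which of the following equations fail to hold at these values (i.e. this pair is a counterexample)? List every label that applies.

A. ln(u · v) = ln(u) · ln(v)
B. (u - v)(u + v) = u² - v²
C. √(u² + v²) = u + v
Evaluating each claim at the given values:
A. LHS = ln(2) ≈ 0.6931, RHS = 0 → fails here (LHS ≠ RHS)
B. LHS = -3, RHS = -3 → holds here (LHS = RHS)
C. LHS = √(5) ≈ 2.236, RHS = 3 → fails here (LHS ≠ RHS)

Answer: A, C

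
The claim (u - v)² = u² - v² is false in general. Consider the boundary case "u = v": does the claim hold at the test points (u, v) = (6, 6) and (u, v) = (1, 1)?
Yes, holds at both test points

At (6, 6): LHS = 0, RHS = 0 → equal
At (1, 1): LHS = 0, RHS = 0 → equal

So the claim does hold at both of these boundary points, even though it is not an identity.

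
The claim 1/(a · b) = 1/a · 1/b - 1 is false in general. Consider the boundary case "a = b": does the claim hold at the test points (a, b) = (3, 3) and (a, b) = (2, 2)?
No, fails at both test points

At (3, 3): LHS = 1/9 ≠ RHS = -8/9
At (2, 2): LHS = 1/4 ≠ RHS = -3/4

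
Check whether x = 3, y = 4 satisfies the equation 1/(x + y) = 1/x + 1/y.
Fails

Substituting x = 3, y = 4:

LHS = 1/(3 + 4) = 1/7
RHS = 1/3 + 1/4 = 7/12

LHS ≠ RHS, so the equation does not hold at this point.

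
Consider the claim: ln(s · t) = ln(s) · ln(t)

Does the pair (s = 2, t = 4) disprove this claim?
Yes

Substituting s = 2, t = 4:
LHS = ln(2 · 4) = ln(8) ≈ 2.079
RHS = ln(2) · ln(4) ≈ 0.9609

Since LHS ≠ RHS, this pair disproves the claim.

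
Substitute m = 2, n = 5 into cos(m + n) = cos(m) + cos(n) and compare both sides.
LHS = cos(2 + 5) = cos(7) ≈ 0.7539
RHS = cos(2) + cos(5) ≈ -0.1325

LHS ≠ RHS (they differ by about 0.8864), so the equation does not hold here.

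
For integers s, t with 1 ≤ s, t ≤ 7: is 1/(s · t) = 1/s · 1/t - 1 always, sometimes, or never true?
The claim fails for every pair in the range. For instance at (s, t) = (7, 7): LHS = 1/49, RHS = -48/49.

Answer: Never true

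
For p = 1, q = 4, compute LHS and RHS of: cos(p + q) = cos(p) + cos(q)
LHS = cos(1 + 4) = cos(5) ≈ 0.2837
RHS = cos(1) + cos(4) ≈ -0.1133

LHS ≠ RHS (they differ by about 0.397), so the equation does not hold here.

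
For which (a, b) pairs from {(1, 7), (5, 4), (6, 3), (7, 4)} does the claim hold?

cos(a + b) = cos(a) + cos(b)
Testing each pair:
(1, 7): LHS = cos(8) ≈ -0.1455, RHS = cos(1) + cos(7) ≈ 1.294 → fails
(5, 4): LHS = cos(9) ≈ -0.9111, RHS = cos(4) + cos(5) ≈ -0.37 → fails
(6, 3): LHS = cos(9) ≈ -0.9111, RHS = cos(3) + cos(6) ≈ -0.02982 → fails
(7, 4): LHS = cos(11) ≈ 0.004426, RHS = cos(4) + cos(7) ≈ 0.1003 → fails

No pair satisfies the claim.

Answer: None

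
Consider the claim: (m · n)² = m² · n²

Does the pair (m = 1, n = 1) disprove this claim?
Substituting m = 1, n = 1:
LHS = (1 · 1)² = 1
RHS = 1² · 1² = 1

The sides agree, so this pair does not disprove the claim.

Answer: No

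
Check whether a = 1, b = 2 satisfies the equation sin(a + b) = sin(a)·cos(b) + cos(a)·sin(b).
Holds

Substituting a = 1, b = 2:

LHS = sin(1 + 2) = sin(3) ≈ 0.1411
RHS = sin(1)·cos(2) + cos(1)·sin(2) = sin(1)·cos(2) + sin(2)·cos(1) ≈ 0.1411

LHS = RHS, so the equation holds at this point.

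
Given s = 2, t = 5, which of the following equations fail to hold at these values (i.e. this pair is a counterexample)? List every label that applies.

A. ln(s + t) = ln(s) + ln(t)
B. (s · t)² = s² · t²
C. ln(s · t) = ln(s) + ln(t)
A

Evaluating each claim at the given values:
A. LHS = ln(7) ≈ 1.946, RHS = ln(2) + ln(5) ≈ 2.303 → fails here (LHS ≠ RHS)
B. LHS = 100, RHS = 100 → holds here (LHS = RHS)
C. LHS = ln(10) ≈ 2.303, RHS = ln(2) + ln(5) ≈ 2.303 → holds here (LHS = RHS)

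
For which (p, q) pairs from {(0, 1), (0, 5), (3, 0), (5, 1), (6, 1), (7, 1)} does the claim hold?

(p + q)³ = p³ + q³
(0, 1), (0, 5), (3, 0)

Testing each pair:
(0, 1): LHS = 1, RHS = 1 → holds
(0, 5): LHS = 125, RHS = 125 → holds
(3, 0): LHS = 27, RHS = 27 → holds
(5, 1): LHS = 216, RHS = 126 → fails
(6, 1): LHS = 343, RHS = 217 → fails
(7, 1): LHS = 512, RHS = 344 → fails

3 of 6 pairs satisfy the claim.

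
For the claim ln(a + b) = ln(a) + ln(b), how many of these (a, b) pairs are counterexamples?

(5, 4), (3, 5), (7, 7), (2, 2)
Testing each pair:
(5, 4): LHS = ln(9) ≈ 2.197, RHS = ln(4) + ln(5) ≈ 2.996 → counterexample
(3, 5): LHS = ln(8) ≈ 2.079, RHS = ln(3) + ln(5) ≈ 2.708 → counterexample
(7, 7): LHS = ln(14) ≈ 2.639, RHS = 2·ln(7) ≈ 3.892 → counterexample
(2, 2): LHS = ln(4) ≈ 1.386, RHS = 2·ln(2) ≈ 1.386 → satisfies claim

That makes 3 counterexamples.

Answer: 3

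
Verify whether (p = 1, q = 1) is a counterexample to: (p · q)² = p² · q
Substituting p = 1, q = 1:
LHS = (1 · 1)² = 1
RHS = 1² · 1 = 1

The sides agree, so this pair does not disprove the claim.

Answer: No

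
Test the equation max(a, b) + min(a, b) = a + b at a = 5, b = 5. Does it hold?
Substituting a = 5, b = 5:

LHS = max(5, 5) + min(5, 5) = 10
RHS = 5 + 5 = 10

LHS = RHS, so the equation holds at this point.

Answer: Holds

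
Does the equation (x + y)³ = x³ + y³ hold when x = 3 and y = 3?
Substituting x = 3, y = 3:

LHS = (3 + 3)³ = 216
RHS = 3³ + 3³ = 54

LHS ≠ RHS, so the equation does not hold at this point.

Answer: Fails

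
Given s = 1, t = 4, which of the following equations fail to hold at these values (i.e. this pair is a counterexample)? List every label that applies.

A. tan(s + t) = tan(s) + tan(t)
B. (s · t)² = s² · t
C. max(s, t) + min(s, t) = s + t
Evaluating each claim at the given values:
A. LHS = tan(5) ≈ -3.381, RHS = tan(4) + tan(1) ≈ 2.715 → fails here (LHS ≠ RHS)
B. LHS = 16, RHS = 4 → fails here (LHS ≠ RHS)
C. LHS = 5, RHS = 5 → holds here (LHS = RHS)

Answer: A, B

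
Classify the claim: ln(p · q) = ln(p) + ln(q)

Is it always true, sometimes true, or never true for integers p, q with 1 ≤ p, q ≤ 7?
The identity holds for every pair in the range. For instance at (p, q) = (2, 1): both sides equal ln(2) ≈ 0.6931.

Answer: Always true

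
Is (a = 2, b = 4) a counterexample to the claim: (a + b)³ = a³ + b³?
Substituting a = 2, b = 4:
LHS = (2 + 4)³ = 216
RHS = 2³ + 4³ = 72

Since LHS ≠ RHS, this pair disproves the claim.

Answer: Yes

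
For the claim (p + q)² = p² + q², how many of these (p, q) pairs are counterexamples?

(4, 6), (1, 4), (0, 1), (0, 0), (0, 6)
2

Testing each pair:
(4, 6): LHS = 100, RHS = 52 → counterexample
(1, 4): LHS = 25, RHS = 17 → counterexample
(0, 1): LHS = 1, RHS = 1 → satisfies claim
(0, 0): LHS = 0, RHS = 0 → satisfies claim
(0, 6): LHS = 36, RHS = 36 → satisfies claim

That makes 2 counterexamples.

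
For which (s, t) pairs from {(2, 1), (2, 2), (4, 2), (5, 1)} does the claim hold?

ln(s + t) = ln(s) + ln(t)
(2, 2)

Testing each pair:
(2, 1): LHS = ln(3) ≈ 1.099, RHS = ln(2) ≈ 0.6931 → fails
(2, 2): LHS = ln(4) ≈ 1.386, RHS = 2·ln(2) ≈ 1.386 → holds
(4, 2): LHS = ln(6) ≈ 1.792, RHS = ln(2) + ln(4) ≈ 2.079 → fails
(5, 1): LHS = ln(6) ≈ 1.792, RHS = ln(5) ≈ 1.609 → fails

1 of 4 pairs satisfies the claim.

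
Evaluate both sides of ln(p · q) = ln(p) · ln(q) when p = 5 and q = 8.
LHS = ln(5 · 8) = ln(40) ≈ 3.689
RHS = ln(5) · ln(8) ≈ 3.347

LHS ≠ RHS (they differ by about 0.3421), so the equation does not hold here.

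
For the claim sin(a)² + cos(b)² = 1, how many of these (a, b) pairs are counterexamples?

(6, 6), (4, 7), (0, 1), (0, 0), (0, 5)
Testing each pair:
(6, 6): LHS = sin(6)² + cos(6)² = 1, RHS = 1 → satisfies claim
(4, 7): LHS = cos(7)² + sin(4)² ≈ 1.141, RHS = 1 → counterexample
(0, 1): LHS = cos(1)² ≈ 0.2919, RHS = 1 → counterexample
(0, 0): LHS = 1, RHS = 1 → satisfies claim
(0, 5): LHS = cos(5)² ≈ 0.08046, RHS = 1 → counterexample

That makes 3 counterexamples.

Answer: 3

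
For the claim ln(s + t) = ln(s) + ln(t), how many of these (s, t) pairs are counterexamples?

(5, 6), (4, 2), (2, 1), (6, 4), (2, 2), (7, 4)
Testing each pair:
(5, 6): LHS = ln(11) ≈ 2.398, RHS = ln(5) + ln(6) ≈ 3.401 → counterexample
(4, 2): LHS = ln(6) ≈ 1.792, RHS = ln(2) + ln(4) ≈ 2.079 → counterexample
(2, 1): LHS = ln(3) ≈ 1.099, RHS = ln(2) ≈ 0.6931 → counterexample
(6, 4): LHS = ln(10) ≈ 2.303, RHS = ln(4) + ln(6) ≈ 3.178 → counterexample
(2, 2): LHS = ln(4) ≈ 1.386, RHS = 2·ln(2) ≈ 1.386 → satisfies claim
(7, 4): LHS = ln(11) ≈ 2.398, RHS = ln(4) + ln(7) ≈ 3.332 → counterexample

That makes 5 counterexamples.

Answer: 5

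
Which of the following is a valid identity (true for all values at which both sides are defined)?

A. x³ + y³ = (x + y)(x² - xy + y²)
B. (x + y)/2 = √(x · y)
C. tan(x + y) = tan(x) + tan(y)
A

A: holds — e.g. at (1, 3), both sides equal 28.
B: fails at (2, 7) — LHS = 9/2, RHS = √(14) ≈ 3.742.
C: fails at (1, 2) — LHS = tan(3) ≈ -0.1425, RHS = tan(2) + tan(1) ≈ -0.6276.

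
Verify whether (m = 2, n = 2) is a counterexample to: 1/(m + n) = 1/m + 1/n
Yes

Substituting m = 2, n = 2:
LHS = 1/(2 + 2) = 1/4
RHS = 1/2 + 1/2 = 1

Since LHS ≠ RHS, this pair disproves the claim.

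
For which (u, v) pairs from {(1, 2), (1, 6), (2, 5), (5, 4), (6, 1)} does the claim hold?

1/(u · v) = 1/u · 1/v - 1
Testing each pair:
(1, 2): LHS = 1/2, RHS = -1/2 → fails
(1, 6): LHS = 1/6, RHS = -5/6 → fails
(2, 5): LHS = 1/10, RHS = -9/10 → fails
(5, 4): LHS = 1/20, RHS = -19/20 → fails
(6, 1): LHS = 1/6, RHS = -5/6 → fails

No pair satisfies the claim.

Answer: None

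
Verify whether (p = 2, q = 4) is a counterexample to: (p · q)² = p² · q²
No

Substituting p = 2, q = 4:
LHS = (2 · 4)² = 64
RHS = 2² · 4² = 64

The sides agree, so this pair does not disprove the claim.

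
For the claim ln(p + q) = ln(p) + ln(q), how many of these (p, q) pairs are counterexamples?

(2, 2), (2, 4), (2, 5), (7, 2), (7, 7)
Testing each pair:
(2, 2): LHS = ln(4) ≈ 1.386, RHS = 2·ln(2) ≈ 1.386 → satisfies claim
(2, 4): LHS = ln(6) ≈ 1.792, RHS = ln(2) + ln(4) ≈ 2.079 → counterexample
(2, 5): LHS = ln(7) ≈ 1.946, RHS = ln(2) + ln(5) ≈ 2.303 → counterexample
(7, 2): LHS = ln(9) ≈ 2.197, RHS = ln(2) + ln(7) ≈ 2.639 → counterexample
(7, 7): LHS = ln(14) ≈ 2.639, RHS = 2·ln(7) ≈ 3.892 → counterexample

That makes 4 counterexamples.

Answer: 4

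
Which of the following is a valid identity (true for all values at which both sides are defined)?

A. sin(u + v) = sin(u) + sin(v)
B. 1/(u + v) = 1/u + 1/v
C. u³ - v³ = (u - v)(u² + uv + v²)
C

A: fails at (3, 7) — LHS = sin(10) ≈ -0.544, RHS = sin(3) + sin(7) ≈ 0.7981.
B: fails at (3, 5) — LHS = 1/8, RHS = 8/15.
C: holds — e.g. at (1, 5), both sides equal -124.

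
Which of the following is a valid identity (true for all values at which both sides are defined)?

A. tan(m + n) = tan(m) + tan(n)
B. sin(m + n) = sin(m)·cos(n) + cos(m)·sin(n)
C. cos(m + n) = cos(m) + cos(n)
A: fails at (4, 6) — LHS = tan(10) ≈ 0.6484, RHS = tan(6) + tan(4) ≈ 0.8668.
B: holds — e.g. at (2, 3), both sides equal sin(5) ≈ -0.9589.
C: fails at (2, 4) — LHS = cos(6) ≈ 0.9602, RHS = cos(4) + cos(2) ≈ -1.07.

Answer: B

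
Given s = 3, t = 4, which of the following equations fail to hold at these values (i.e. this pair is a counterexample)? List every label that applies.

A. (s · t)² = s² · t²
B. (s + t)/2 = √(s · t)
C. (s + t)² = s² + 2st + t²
Evaluating each claim at the given values:
A. LHS = 144, RHS = 144 → holds here (LHS = RHS)
B. LHS = 7/2, RHS = 2·√(3) ≈ 3.464 → fails here (LHS ≠ RHS)
C. LHS = 49, RHS = 49 → holds here (LHS = RHS)

Answer: B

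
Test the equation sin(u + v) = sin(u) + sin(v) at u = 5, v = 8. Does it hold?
Substituting u = 5, v = 8:

LHS = sin(5 + 8) = sin(13) ≈ 0.4202
RHS = sin(5) + sin(8) ≈ 0.03043

LHS ≠ RHS, so the equation does not hold at this point.

Answer: Fails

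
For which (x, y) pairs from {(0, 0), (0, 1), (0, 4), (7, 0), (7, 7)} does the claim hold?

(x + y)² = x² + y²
Testing each pair:
(0, 0): LHS = 0, RHS = 0 → holds
(0, 1): LHS = 1, RHS = 1 → holds
(0, 4): LHS = 16, RHS = 16 → holds
(7, 0): LHS = 49, RHS = 49 → holds
(7, 7): LHS = 196, RHS = 98 → fails

4 of 5 pairs satisfy the claim.

Answer: (0, 0), (0, 1), (0, 4), (7, 0)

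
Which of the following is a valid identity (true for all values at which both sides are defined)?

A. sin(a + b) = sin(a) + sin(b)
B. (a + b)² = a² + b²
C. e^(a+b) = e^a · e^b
A: fails at (1, 4) — LHS = sin(5) ≈ -0.9589, RHS = sin(4) + sin(1) ≈ 0.08467.
B: fails at (4, 5) — LHS = 81, RHS = 41.
C: holds — e.g. at (4, 6), both sides equal e^10 ≈ 22026.5.

Answer: C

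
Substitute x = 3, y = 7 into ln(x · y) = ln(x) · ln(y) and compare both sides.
LHS = ln(3 · 7) = ln(21) ≈ 3.045
RHS = ln(3) · ln(7) ≈ 2.138

LHS ≠ RHS (they differ by about 0.9067), so the equation does not hold here.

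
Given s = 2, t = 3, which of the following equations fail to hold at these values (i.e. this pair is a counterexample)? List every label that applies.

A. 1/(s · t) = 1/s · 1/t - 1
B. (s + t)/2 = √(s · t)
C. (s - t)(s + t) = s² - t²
Evaluating each claim at the given values:
A. LHS = 1/6, RHS = -5/6 → fails here (LHS ≠ RHS)
B. LHS = 5/2, RHS = √(6) ≈ 2.449 → fails here (LHS ≠ RHS)
C. LHS = -5, RHS = -5 → holds here (LHS = RHS)

Answer: A, B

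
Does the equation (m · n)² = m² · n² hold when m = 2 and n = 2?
Holds

Substituting m = 2, n = 2:

LHS = (2 · 2)² = 16
RHS = 2² · 2² = 16

LHS = RHS, so the equation holds at this point.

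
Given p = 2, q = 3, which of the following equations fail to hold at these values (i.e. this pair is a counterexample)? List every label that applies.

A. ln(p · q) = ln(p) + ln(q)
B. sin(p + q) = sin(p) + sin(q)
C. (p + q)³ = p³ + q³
B, C

Evaluating each claim at the given values:
A. LHS = ln(6) ≈ 1.792, RHS = ln(2) + ln(3) ≈ 1.792 → holds here (LHS = RHS)
B. LHS = sin(5) ≈ -0.9589, RHS = sin(3) + sin(2) ≈ 1.05 → fails here (LHS ≠ RHS)
C. LHS = 125, RHS = 35 → fails here (LHS ≠ RHS)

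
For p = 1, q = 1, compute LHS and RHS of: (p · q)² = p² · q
LHS = (1 · 1)² = 1
RHS = 1² · 1 = 1

LHS = RHS: the two sides agree.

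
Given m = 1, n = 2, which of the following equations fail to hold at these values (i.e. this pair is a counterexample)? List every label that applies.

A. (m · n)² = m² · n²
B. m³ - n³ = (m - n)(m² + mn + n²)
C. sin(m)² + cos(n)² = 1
C

Evaluating each claim at the given values:
A. LHS = 4, RHS = 4 → holds here (LHS = RHS)
B. LHS = -7, RHS = -7 → holds here (LHS = RHS)
C. LHS = cos(2)² + sin(1)² ≈ 0.8813, RHS = 1 → fails here (LHS ≠ RHS)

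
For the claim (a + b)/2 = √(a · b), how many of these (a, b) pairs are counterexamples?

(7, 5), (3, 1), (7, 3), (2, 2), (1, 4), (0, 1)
5

Testing each pair:
(7, 5): LHS = 6, RHS = √(35) ≈ 5.916 → counterexample
(3, 1): LHS = 2, RHS = √(3) ≈ 1.732 → counterexample
(7, 3): LHS = 5, RHS = √(21) ≈ 4.583 → counterexample
(2, 2): LHS = 2, RHS = 2 → satisfies claim
(1, 4): LHS = 5/2, RHS = 2 → counterexample
(0, 1): LHS = 1/2, RHS = 0 → counterexample

That makes 5 counterexamples.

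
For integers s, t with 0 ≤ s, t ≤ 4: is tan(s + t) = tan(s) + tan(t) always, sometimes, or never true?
It holds at (s, t) = (2, 0) (both sides equal tan(2) ≈ -2.185), but fails at (s, t) = (3, 4) (LHS = tan(7) ≈ 0.8714, RHS = tan(3) + tan(4) ≈ 1.015).

Answer: Sometimes true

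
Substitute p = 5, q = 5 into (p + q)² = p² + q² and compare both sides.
LHS = (5 + 5)² = 100
RHS = 5² + 5² = 50

LHS ≠ RHS, so the equation does not hold here.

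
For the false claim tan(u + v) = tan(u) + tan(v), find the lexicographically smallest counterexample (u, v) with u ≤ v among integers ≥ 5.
(u, v) = (5, 5)

Substituting (5, 5) into the claim:
LHS = tan(5 + 5) = tan(10) ≈ 0.6484
RHS = tan(5) + tan(5) = 2·tan(5) ≈ -6.761

Since LHS ≠ RHS, this pair disproves the claim, and no lexicographically smaller pair (u ≤ v, integers ≥ 5) does.

For instance (8, 8) is also a counterexample (LHS = tan(16) ≈ 0.3006, RHS = 2·tan(8) ≈ -13.6), but it's lexicographically larger.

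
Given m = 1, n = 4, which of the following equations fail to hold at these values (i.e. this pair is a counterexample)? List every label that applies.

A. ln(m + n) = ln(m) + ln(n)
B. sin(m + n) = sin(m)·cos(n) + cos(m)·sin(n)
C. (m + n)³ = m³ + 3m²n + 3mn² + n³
A

Evaluating each claim at the given values:
A. LHS = ln(5) ≈ 1.609, RHS = ln(4) ≈ 1.386 → fails here (LHS ≠ RHS)
B. LHS = sin(5) ≈ -0.9589, RHS = sin(1)·cos(4) + sin(4)·cos(1) ≈ -0.9589 → holds here (LHS = RHS)
C. LHS = 125, RHS = 125 → holds here (LHS = RHS)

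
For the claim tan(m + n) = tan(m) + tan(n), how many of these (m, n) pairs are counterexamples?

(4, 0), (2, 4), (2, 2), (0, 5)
2

Testing each pair:
(4, 0): LHS = tan(4) ≈ 1.158, RHS = tan(4) ≈ 1.158 → satisfies claim
(2, 4): LHS = tan(6) ≈ -0.291, RHS = tan(2) + tan(4) ≈ -1.027 → counterexample
(2, 2): LHS = tan(4) ≈ 1.158, RHS = 2·tan(2) ≈ -4.37 → counterexample
(0, 5): LHS = tan(5) ≈ -3.381, RHS = tan(5) ≈ -3.381 → satisfies claim

That makes 2 counterexamples.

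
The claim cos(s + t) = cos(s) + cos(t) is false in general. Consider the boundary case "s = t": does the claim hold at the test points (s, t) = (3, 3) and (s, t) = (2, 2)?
No, fails at both test points

At (3, 3): LHS = cos(6) ≈ 0.9602 ≠ RHS = 2·cos(3) ≈ -1.98
At (2, 2): LHS = cos(4) ≈ -0.6536 ≠ RHS = 2·cos(2) ≈ -0.8323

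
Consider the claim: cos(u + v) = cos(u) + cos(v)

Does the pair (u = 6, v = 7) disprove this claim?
Yes

Substituting u = 6, v = 7:
LHS = cos(6 + 7) = cos(13) ≈ 0.9074
RHS = cos(6) + cos(7) ≈ 1.714

Since LHS ≠ RHS, this pair disproves the claim.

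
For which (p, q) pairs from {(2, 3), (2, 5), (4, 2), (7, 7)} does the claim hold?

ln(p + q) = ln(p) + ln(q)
None

Testing each pair:
(2, 3): LHS = ln(5) ≈ 1.609, RHS = ln(2) + ln(3) ≈ 1.792 → fails
(2, 5): LHS = ln(7) ≈ 1.946, RHS = ln(2) + ln(5) ≈ 2.303 → fails
(4, 2): LHS = ln(6) ≈ 1.792, RHS = ln(2) + ln(4) ≈ 2.079 → fails
(7, 7): LHS = ln(14) ≈ 2.639, RHS = 2·ln(7) ≈ 3.892 → fails

No pair satisfies the claim.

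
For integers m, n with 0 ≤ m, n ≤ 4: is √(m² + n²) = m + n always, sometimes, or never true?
Sometimes true

It holds at (m, n) = (0, 2) (both sides equal 2), but fails at (m, n) = (1, 3) (LHS = √(10) ≈ 3.162, RHS = 4).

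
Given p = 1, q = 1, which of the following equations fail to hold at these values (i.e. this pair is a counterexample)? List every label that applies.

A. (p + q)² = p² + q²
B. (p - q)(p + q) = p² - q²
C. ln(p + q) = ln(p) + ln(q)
Evaluating each claim at the given values:
A. LHS = 4, RHS = 2 → fails here (LHS ≠ RHS)
B. LHS = 0, RHS = 0 → holds here (LHS = RHS)
C. LHS = ln(2) ≈ 0.6931, RHS = 0 → fails here (LHS ≠ RHS)

Answer: A, C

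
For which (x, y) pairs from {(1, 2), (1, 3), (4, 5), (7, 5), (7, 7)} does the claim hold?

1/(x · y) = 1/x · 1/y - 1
None

Testing each pair:
(1, 2): LHS = 1/2, RHS = -1/2 → fails
(1, 3): LHS = 1/3, RHS = -2/3 → fails
(4, 5): LHS = 1/20, RHS = -19/20 → fails
(7, 5): LHS = 1/35, RHS = -34/35 → fails
(7, 7): LHS = 1/49, RHS = -48/49 → fails

No pair satisfies the claim.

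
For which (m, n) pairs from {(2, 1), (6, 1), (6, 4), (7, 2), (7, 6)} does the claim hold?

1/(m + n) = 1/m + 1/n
None

Testing each pair:
(2, 1): LHS = 1/3, RHS = 3/2 → fails
(6, 1): LHS = 1/7, RHS = 7/6 → fails
(6, 4): LHS = 1/10, RHS = 5/12 → fails
(7, 2): LHS = 1/9, RHS = 9/14 → fails
(7, 6): LHS = 1/13, RHS = 13/42 → fails

No pair satisfies the claim.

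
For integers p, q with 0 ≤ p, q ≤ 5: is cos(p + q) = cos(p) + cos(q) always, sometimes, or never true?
The claim fails for every pair in the range. For instance at (p, q) = (2, 0): LHS = cos(2) ≈ -0.4161, RHS = cos(2) + 1 ≈ 0.5839.

Answer: Never true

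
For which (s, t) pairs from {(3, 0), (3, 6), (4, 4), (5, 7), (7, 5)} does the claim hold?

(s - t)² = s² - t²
Testing each pair:
(3, 0): LHS = 9, RHS = 9 → holds
(3, 6): LHS = 9, RHS = -27 → fails
(4, 4): LHS = 0, RHS = 0 → holds
(5, 7): LHS = 4, RHS = -24 → fails
(7, 5): LHS = 4, RHS = 24 → fails

2 of 5 pairs satisfy the claim.

Answer: (3, 0), (4, 4)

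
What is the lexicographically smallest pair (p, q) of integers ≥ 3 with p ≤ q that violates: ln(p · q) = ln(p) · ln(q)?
(p, q) = (3, 3)

Substituting (3, 3) into the claim:
LHS = ln(3 · 3) = ln(9) ≈ 2.197
RHS = ln(3) · ln(3) = ln(3)² ≈ 1.207

Since LHS ≠ RHS, this pair disproves the claim, and no lexicographically smaller pair (p ≤ q, integers ≥ 3) does.

For instance (3, 5) is also a counterexample (LHS = ln(15) ≈ 2.708, RHS = ln(3)·ln(5) ≈ 1.768), but it's lexicographically larger.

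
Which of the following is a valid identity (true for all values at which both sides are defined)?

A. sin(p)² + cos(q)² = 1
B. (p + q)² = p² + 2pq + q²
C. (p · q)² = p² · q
A: fails at (6, 7) — LHS = sin(6)² + cos(7)² ≈ 0.6464, RHS = 1.
B: holds — e.g. at (1, 5), both sides equal 36.
C: fails at (1, 4) — LHS = 16, RHS = 4.

Answer: B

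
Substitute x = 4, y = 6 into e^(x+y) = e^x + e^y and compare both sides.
LHS = e^(4+6) = e^10 ≈ 22026.5
RHS = e^4 + e^6 ≈ 458

LHS ≠ RHS (they differ by about 21568.4), so the equation does not hold here.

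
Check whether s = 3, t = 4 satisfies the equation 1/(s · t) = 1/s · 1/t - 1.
Fails

Substituting s = 3, t = 4:

LHS = 1/(3 · 4) = 1/12
RHS = 1/3 · 1/4 - 1 = -11/12

LHS ≠ RHS, so the equation does not hold at this point.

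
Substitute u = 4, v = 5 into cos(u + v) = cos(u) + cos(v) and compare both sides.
LHS = cos(4 + 5) = cos(9) ≈ -0.9111
RHS = cos(4) + cos(5) ≈ -0.37

LHS ≠ RHS (they differ by about 0.5411), so the equation does not hold here.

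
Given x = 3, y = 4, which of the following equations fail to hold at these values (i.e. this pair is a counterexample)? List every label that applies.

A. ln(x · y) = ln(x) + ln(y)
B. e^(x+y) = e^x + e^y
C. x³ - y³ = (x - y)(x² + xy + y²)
Evaluating each claim at the given values:
A. LHS = ln(12) ≈ 2.485, RHS = ln(3) + ln(4) ≈ 2.485 → holds here (LHS = RHS)
B. LHS = e^7 ≈ 1097, RHS = e^3 + e^4 ≈ 74.68 → fails here (LHS ≠ RHS)
C. LHS = -37, RHS = -37 → holds here (LHS = RHS)

Answer: B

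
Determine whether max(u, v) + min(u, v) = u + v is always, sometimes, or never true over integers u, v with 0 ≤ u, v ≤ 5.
The identity holds for every pair in the range. For instance at (u, v) = (4, 2): both sides equal 6.

Answer: Always true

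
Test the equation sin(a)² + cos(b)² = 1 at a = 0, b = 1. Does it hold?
Fails

Substituting a = 0, b = 1:

LHS = sin(0)² + cos(1)² = cos(1)² ≈ 0.2919
RHS = 1

LHS ≠ RHS, so the equation does not hold at this point.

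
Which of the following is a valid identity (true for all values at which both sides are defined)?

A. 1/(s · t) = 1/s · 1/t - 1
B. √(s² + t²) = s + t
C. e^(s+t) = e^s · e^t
A: fails at (3, 5) — LHS = 1/15, RHS = -14/15.
B: fails at (1, 3) — LHS = √(10) ≈ 3.162, RHS = 4.
C: holds — e.g. at (1, 3), both sides equal e^4 ≈ 54.6.

Answer: C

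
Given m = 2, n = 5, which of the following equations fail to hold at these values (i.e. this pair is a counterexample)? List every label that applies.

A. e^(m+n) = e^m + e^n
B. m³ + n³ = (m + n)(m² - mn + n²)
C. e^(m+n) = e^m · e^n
Evaluating each claim at the given values:
A. LHS = e^7 ≈ 1097, RHS = e^2 + e^5 ≈ 155.8 → fails here (LHS ≠ RHS)
B. LHS = 133, RHS = 133 → holds here (LHS = RHS)
C. LHS = e^7 ≈ 1097, RHS = e^7 ≈ 1097 → holds here (LHS = RHS)

Answer: A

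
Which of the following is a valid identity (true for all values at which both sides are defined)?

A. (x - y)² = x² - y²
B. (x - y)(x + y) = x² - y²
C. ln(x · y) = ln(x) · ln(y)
B

A: fails at (4, 5) — LHS = 1, RHS = -9.
B: holds — e.g. at (2, 5), both sides equal -21.
C: fails at (4, 6) — LHS = ln(24) ≈ 3.178, RHS = ln(4)·ln(6) ≈ 2.484.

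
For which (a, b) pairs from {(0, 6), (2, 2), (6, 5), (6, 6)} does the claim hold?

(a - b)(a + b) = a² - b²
All pairs

Testing each pair:
(0, 6): LHS = -36, RHS = -36 → holds
(2, 2): LHS = 0, RHS = 0 → holds
(6, 5): LHS = 11, RHS = 11 → holds
(6, 6): LHS = 0, RHS = 0 → holds

Every pair satisfies the claim.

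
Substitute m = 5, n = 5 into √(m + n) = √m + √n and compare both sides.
LHS = √(5 + 5) = √(10) ≈ 3.162
RHS = √5 + √5 = 2·√(5) ≈ 4.472

LHS ≠ RHS (they differ by about 1.31), so the equation does not hold here.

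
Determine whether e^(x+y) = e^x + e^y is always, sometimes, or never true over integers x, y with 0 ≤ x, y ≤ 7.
The claim fails for every pair in the range. For instance at (x, y) = (6, 2): LHS = e^8 ≈ 2981, RHS = e^2 + e^6 ≈ 410.8.

Answer: Never true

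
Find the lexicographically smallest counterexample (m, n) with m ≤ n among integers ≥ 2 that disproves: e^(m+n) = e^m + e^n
(m, n) = (2, 2)

Substituting (2, 2) into the claim:
LHS = e^(2+2) = e^4 ≈ 54.6
RHS = e^2 + e^2 = 2·e^2 ≈ 14.78

Since LHS ≠ RHS, this pair disproves the claim, and no lexicographically smaller pair (m ≤ n, integers ≥ 2) does.

For instance (6, 7) is also a counterexample (LHS = e^13 ≈ 442413.4, RHS = e^6 + e^7 ≈ 1500), but it's lexicographically larger.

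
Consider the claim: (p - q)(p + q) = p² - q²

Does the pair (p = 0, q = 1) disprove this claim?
Substituting p = 0, q = 1:
LHS = (0 - 1)(0 + 1) = -1
RHS = 0² - 1² = -1

The sides agree, so this pair does not disprove the claim.

Answer: No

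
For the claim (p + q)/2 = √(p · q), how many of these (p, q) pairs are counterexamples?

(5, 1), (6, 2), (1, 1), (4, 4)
2

Testing each pair:
(5, 1): LHS = 3, RHS = √(5) ≈ 2.236 → counterexample
(6, 2): LHS = 4, RHS = 2·√(3) ≈ 3.464 → counterexample
(1, 1): LHS = 1, RHS = 1 → satisfies claim
(4, 4): LHS = 4, RHS = 4 → satisfies claim

That makes 2 counterexamples.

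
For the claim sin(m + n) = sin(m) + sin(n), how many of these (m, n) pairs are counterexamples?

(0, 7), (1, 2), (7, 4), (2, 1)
3

Testing each pair:
(0, 7): LHS = sin(7) ≈ 0.657, RHS = sin(7) ≈ 0.657 → satisfies claim
(1, 2): LHS = sin(3) ≈ 0.1411, RHS = sin(1) + sin(2) ≈ 1.751 → counterexample
(7, 4): LHS = sin(11) ≈ -1, RHS = sin(4) + sin(7) ≈ -0.09982 → counterexample
(2, 1): LHS = sin(3) ≈ 0.1411, RHS = sin(1) + sin(2) ≈ 1.751 → counterexample

That makes 3 counterexamples.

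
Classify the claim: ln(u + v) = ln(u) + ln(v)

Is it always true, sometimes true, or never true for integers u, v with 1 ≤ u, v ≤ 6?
It holds at (u, v) = (2, 2) (both sides equal ln(4) ≈ 1.386), but fails at (u, v) = (2, 5) (LHS = ln(7) ≈ 1.946, RHS = ln(2) + ln(5) ≈ 2.303).

Answer: Sometimes true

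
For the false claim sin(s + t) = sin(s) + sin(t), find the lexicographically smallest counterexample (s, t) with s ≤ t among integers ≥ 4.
(s, t) = (4, 4)

Substituting (4, 4) into the claim:
LHS = sin(4 + 4) = sin(8) ≈ 0.9894
RHS = sin(4) + sin(4) = 2·sin(4) ≈ -1.514

Since LHS ≠ RHS, this pair disproves the claim, and no lexicographically smaller pair (s ≤ t, integers ≥ 4) does.

For instance (6, 6) is also a counterexample (LHS = sin(12) ≈ -0.5366, RHS = 2·sin(6) ≈ -0.5588), but it's lexicographically larger.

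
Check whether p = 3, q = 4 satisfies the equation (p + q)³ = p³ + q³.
Fails

Substituting p = 3, q = 4:

LHS = (3 + 4)³ = 343
RHS = 3³ + 4³ = 91

LHS ≠ RHS, so the equation does not hold at this point.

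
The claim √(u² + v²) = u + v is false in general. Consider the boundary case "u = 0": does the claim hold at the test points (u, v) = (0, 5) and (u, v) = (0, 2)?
Yes, holds at both test points

At (0, 5): LHS = 5, RHS = 5 → equal
At (0, 2): LHS = 2, RHS = 2 → equal

So the claim does hold at both of these boundary points, even though it is not an identity.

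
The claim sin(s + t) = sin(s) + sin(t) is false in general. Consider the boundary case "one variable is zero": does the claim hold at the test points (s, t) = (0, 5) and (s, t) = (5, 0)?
At (0, 5): LHS = sin(5) ≈ -0.9589, RHS = sin(5) ≈ -0.9589 → equal
At (5, 0): LHS = sin(5) ≈ -0.9589, RHS = sin(5) ≈ -0.9589 → equal

So the claim does hold at both of these boundary points, even though it is not an identity.

Answer: Yes, holds at both test points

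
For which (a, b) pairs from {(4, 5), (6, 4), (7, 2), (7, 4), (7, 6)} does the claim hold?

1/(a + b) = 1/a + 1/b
None

Testing each pair:
(4, 5): LHS = 1/9, RHS = 9/20 → fails
(6, 4): LHS = 1/10, RHS = 5/12 → fails
(7, 2): LHS = 1/9, RHS = 9/14 → fails
(7, 4): LHS = 1/11, RHS = 11/28 → fails
(7, 6): LHS = 1/13, RHS = 13/42 → fails

No pair satisfies the claim.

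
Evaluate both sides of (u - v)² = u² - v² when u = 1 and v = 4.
LHS = (1 - 4)² = 9
RHS = 1² - 4² = -15

LHS ≠ RHS, so the equation does not hold here.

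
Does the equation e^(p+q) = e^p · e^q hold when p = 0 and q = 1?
Substituting p = 0, q = 1:

LHS = e^(0+1) = e ≈ 2.718
RHS = e^0 · e^1 = e ≈ 2.718

LHS = RHS, so the equation holds at this point.

Answer: Holds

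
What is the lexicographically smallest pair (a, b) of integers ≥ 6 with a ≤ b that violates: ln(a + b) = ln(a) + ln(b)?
Substituting (6, 6) into the claim:
LHS = ln(6 + 6) = ln(12) ≈ 2.485
RHS = ln(6) + ln(6) = 2·ln(6) ≈ 3.584

Since LHS ≠ RHS, this pair disproves the claim, and no lexicographically smaller pair (a ≤ b, integers ≥ 6) does.

For instance (9, 10) is also a counterexample (LHS = ln(19) ≈ 2.944, RHS = ln(9) + ln(10) ≈ 4.5), but it's lexicographically larger.

Answer: (a, b) = (6, 6)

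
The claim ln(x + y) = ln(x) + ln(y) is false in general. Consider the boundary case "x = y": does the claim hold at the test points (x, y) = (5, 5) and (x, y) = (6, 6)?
No, fails at both test points

At (5, 5): LHS = ln(10) ≈ 2.303 ≠ RHS = 2·ln(5) ≈ 3.219
At (6, 6): LHS = ln(12) ≈ 2.485 ≠ RHS = 2·ln(6) ≈ 3.584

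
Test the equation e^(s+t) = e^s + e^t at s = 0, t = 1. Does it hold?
Substituting s = 0, t = 1:

LHS = e^(0+1) = e ≈ 2.718
RHS = e^0 + e^1 = 1 + e ≈ 3.718

LHS ≠ RHS, so the equation does not hold at this point.

Answer: Fails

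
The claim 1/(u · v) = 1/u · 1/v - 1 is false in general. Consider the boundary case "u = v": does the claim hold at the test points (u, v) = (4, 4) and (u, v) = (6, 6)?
No, fails at both test points

At (4, 4): LHS = 1/16 ≠ RHS = -15/16
At (6, 6): LHS = 1/36 ≠ RHS = -35/36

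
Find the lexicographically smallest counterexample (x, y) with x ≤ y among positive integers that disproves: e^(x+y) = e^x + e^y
(x, y) = (1, 1)

Substituting (1, 1) into the claim:
LHS = e^(1+1) = e^2 ≈ 7.389
RHS = e^1 + e^1 = 2·e ≈ 5.437

Since LHS ≠ RHS, this pair disproves the claim, and no lexicographically smaller pair (x ≤ y, positive integers) does.

For instance (4, 8) is also a counterexample (LHS = e^12 ≈ 162754.8, RHS = e^4 + e^8 ≈ 3036), but it's lexicographically larger.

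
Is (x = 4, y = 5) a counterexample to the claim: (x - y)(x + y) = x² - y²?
Substituting x = 4, y = 5:
LHS = (4 - 5)(4 + 5) = -9
RHS = 4² - 5² = -9

The sides agree, so this pair does not disprove the claim.

Answer: No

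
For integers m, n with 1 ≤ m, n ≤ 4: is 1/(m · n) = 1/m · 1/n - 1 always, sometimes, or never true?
Never true

The claim fails for every pair in the range. For instance at (m, n) = (3, 1): LHS = 1/3, RHS = -2/3.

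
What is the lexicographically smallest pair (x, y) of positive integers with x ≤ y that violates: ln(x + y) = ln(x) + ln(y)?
Substituting (1, 1) into the claim:
LHS = ln(1 + 1) = ln(2) ≈ 0.6931
RHS = ln(1) + ln(1) = 0

Since LHS ≠ RHS, this pair disproves the claim, and no lexicographically smaller pair (x ≤ y, positive integers) does.

For instance (1, 6) is also a counterexample (LHS = ln(7) ≈ 1.946, RHS = ln(6) ≈ 1.792), but it's lexicographically larger.

Answer: (x, y) = (1, 1)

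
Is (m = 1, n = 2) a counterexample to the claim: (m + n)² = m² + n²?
Yes

Substituting m = 1, n = 2:
LHS = (1 + 2)² = 9
RHS = 1² + 2² = 5

Since LHS ≠ RHS, this pair disproves the claim.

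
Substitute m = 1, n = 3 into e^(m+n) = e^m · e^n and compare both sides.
LHS = e^(1+3) = e^4 ≈ 54.6
RHS = e^1 · e^3 = e^4 ≈ 54.6

LHS = RHS: the two sides agree.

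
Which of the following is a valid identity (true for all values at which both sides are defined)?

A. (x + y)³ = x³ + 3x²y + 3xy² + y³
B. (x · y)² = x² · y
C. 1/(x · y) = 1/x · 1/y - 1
A: holds — e.g. at (3, 4), both sides equal 343.
B: fails at (3, 5) — LHS = 225, RHS = 45.
C: fails at (2, 2) — LHS = 1/4, RHS = -3/4.

Answer: A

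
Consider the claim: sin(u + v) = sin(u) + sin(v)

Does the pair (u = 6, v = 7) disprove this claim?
Substituting u = 6, v = 7:
LHS = sin(6 + 7) = sin(13) ≈ 0.4202
RHS = sin(6) + sin(7) ≈ 0.3776

Since LHS ≠ RHS, this pair disproves the claim.

Answer: Yes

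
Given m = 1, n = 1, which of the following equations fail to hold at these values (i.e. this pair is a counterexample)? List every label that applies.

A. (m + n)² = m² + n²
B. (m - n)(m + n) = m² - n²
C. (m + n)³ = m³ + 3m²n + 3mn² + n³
A

Evaluating each claim at the given values:
A. LHS = 4, RHS = 2 → fails here (LHS ≠ RHS)
B. LHS = 0, RHS = 0 → holds here (LHS = RHS)
C. LHS = 8, RHS = 8 → holds here (LHS = RHS)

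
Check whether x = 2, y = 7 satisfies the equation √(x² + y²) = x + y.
Substituting x = 2, y = 7:

LHS = √(2² + 7²) = √(53) ≈ 7.28
RHS = 2 + 7 = 9

LHS ≠ RHS, so the equation does not hold at this point.

Answer: Fails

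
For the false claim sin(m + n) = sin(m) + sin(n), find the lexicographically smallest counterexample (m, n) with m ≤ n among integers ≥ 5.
(m, n) = (5, 5)

Substituting (5, 5) into the claim:
LHS = sin(5 + 5) = sin(10) ≈ -0.544
RHS = sin(5) + sin(5) = 2·sin(5) ≈ -1.918

Since LHS ≠ RHS, this pair disproves the claim, and no lexicographically smaller pair (m ≤ n, integers ≥ 5) does.

For instance (6, 11) is also a counterexample (LHS = sin(17) ≈ -0.9614, RHS = sin(11) + sin(6) ≈ -1.279), but it's lexicographically larger.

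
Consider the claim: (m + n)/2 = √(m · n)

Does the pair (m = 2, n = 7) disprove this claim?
Substituting m = 2, n = 7:
LHS = (2 + 7)/2 = 9/2
RHS = √(2 · 7) = √(14) ≈ 3.742

Since LHS ≠ RHS, this pair disproves the claim.

Answer: Yes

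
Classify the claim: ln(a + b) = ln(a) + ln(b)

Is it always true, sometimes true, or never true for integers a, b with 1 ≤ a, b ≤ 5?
It holds at (a, b) = (2, 2) (both sides equal ln(4) ≈ 1.386), but fails at (a, b) = (5, 1) (LHS = ln(6) ≈ 1.792, RHS = ln(5) ≈ 1.609).

Answer: Sometimes true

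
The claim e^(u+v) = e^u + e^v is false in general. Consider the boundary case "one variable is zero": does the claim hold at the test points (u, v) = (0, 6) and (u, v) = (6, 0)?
At (0, 6): LHS = e^6 ≈ 403.4 ≠ RHS = 1 + e^6 ≈ 404.4
At (6, 0): LHS = e^6 ≈ 403.4 ≠ RHS = 1 + e^6 ≈ 404.4

Answer: No, fails at both test points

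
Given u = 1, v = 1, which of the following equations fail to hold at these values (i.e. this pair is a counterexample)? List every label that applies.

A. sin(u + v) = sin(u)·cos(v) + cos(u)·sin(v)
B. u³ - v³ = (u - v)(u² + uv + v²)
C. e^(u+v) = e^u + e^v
Evaluating each claim at the given values:
A. LHS = sin(2) ≈ 0.9093, RHS = 2·sin(1)·cos(1) ≈ 0.9093 → holds here (LHS = RHS)
B. LHS = 0, RHS = 0 → holds here (LHS = RHS)
C. LHS = e^2 ≈ 7.389, RHS = 2·e ≈ 5.437 → fails here (LHS ≠ RHS)

Answer: C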